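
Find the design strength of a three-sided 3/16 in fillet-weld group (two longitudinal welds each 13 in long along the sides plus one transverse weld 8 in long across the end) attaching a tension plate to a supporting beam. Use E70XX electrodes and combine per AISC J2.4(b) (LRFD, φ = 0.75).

E70XX → F_EXX = 70 ksi.
t_e = 0.707 × 0.1875 = 0.1326 in.
R_nwl = 0.6 × 70 × 0.1326 × 26 = 144.8 kip (longitudinal, 2 welds).
R_nwt = 0.6 × 70 × 0.1326 × 8 = 44.54 kip (transverse, base value).
(i) R_nwl + R_nwt = 189.3 kip; (ii) 0.85 R_nwl + 1.5 R_nwt = 189.9 kip.
R_n = max = 189.9 kip [governs: (ii)]; φR_n = 142.4 kip.

φR_n ≈ 142 kip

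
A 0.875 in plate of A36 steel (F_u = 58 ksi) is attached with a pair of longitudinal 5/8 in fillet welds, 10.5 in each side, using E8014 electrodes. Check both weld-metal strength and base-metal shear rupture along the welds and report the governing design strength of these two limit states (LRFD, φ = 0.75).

φR_n ≈ 334 kip (weld metal governs)

E80XX → F_EXX = 80 ksi.
t_e = 0.707 × 0.625 = 0.4419 in; L = 21 in.
Weld metal: φR_n = 0.75 × 0.6 × 80 × 0.4419 × 21 = 334.1 kip.
Base metal (shear rupture): φR_n = 0.75 × 0.6 × 58 × 0.875 × 21 = 479.6 kip.
Governing: weld metal.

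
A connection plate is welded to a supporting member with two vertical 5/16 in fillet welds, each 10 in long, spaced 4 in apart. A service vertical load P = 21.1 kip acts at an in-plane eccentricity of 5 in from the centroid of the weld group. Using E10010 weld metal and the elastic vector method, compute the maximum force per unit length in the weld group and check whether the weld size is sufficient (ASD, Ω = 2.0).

E100XX → F_EXX = 100 ksi.
Total weld length L_w = 20 in. Treat welds as unit-width lines.
Polar moment about centroid: J = 2[d³/12 + d(b/2)²] = 2[10³/12 + 10×2²] = 246.7 in³.
Direct shear f_v = P/L_w = 21.1 / 20 = 1.055 kip/in (vertical).
Torsion M = P·e = 21.1 × 5 = 105.5 kip·in.
Critical point at (x, y) = (2, 5) from centroid. f_tx = M·y/J = 2.139 kip/in; f_ty = M·x/J = 0.8554 kip/in.
Resultant f_max = √[f_tx² + (f_v + f_ty)²] = √[2.139² + (1.055 + 0.8554)²] = 2.868 kip/in.
Capacity per unit length: r_n/Ω = (1/2.0) × 0.6 × 100 × (0.707 × 0.3125) = 6.628 kip/in.
2.868 ≤ 6.628 → adequate.

f_max ≈ 2.87 kip/in; adequate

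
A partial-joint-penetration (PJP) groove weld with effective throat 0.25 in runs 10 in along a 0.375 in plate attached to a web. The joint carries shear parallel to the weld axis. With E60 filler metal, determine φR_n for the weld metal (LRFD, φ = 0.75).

E60XX → F_EXX = 60 ksi.
Effective throat (given) t_e = 0.25 in.
A_we = 0.25 × 10 = 2.5 in².
F_nw = 0.6 F_EXX = 36 ksi.
φR_n = 0.75 × 36 × 2.5 = 67.5 kip.

φR_n ≈ 67.5 kip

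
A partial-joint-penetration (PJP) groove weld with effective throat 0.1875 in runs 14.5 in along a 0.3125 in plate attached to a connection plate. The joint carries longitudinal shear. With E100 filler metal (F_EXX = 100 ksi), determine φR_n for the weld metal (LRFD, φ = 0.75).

φR_n ≈ 122 kip

Effective throat (given) t_e = 0.1875 in.
A_we = 0.1875 × 14.5 = 2.719 in².
F_nw = 0.6 F_EXX = 60 ksi.
φR_n = 0.75 × 60 × 2.719 = 122.3 kip.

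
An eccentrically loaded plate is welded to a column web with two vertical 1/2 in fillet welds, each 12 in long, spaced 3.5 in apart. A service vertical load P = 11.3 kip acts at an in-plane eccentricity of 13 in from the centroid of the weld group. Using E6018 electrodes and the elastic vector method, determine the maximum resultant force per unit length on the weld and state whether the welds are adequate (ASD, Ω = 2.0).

E60XX → F_EXX = 60 ksi.
Total weld length L_w = 24 in. Treat welds as unit-width lines.
Polar moment about centroid: J = 2[d³/12 + d(b/2)²] = 2[12³/12 + 12×1.75²] = 361.5 in³.
Direct shear f_v = P/L_w = 11.3 / 24 = 0.4708 kip/in (vertical).
Torsion M = P·e = 11.3 × 13 = 146.9 kip·in.
Critical point at (x, y) = (1.75, 6) from centroid. f_tx = M·y/J = 2.438 kip/in; f_ty = M·x/J = 0.7111 kip/in.
Resultant f_max = √[f_tx² + (f_v + f_ty)²] = √[2.438² + (0.4708 + 0.7111)²] = 2.71 kip/in.
Capacity per unit length: r_n/Ω = (1/2.0) × 0.6 × 60 × (0.707 × 0.5) = 6.363 kip/in.
2.71 ≤ 6.363 → adequate.

f_max ≈ 2.71 kip/in; adequate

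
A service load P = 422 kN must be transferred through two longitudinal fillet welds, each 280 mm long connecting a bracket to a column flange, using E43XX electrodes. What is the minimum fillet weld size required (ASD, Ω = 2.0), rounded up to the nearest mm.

w = 9 mm

E43XX → F_EXX = 430 MPa.
Total weld length L = 560 mm.
Required throat t_e = P × Ω / (0.6 F_EXX × L) = 422 × 2.0 / (0.6 × 430 × 560 × 10⁻³) = 5.842 mm.
Required leg w = t_e / 0.707 = 8.263 mm → use 9 mm.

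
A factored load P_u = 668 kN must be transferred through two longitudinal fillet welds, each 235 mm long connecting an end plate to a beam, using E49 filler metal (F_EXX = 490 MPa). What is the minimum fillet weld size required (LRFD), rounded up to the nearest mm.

w = 10 mm

Total weld length L = 470 mm.
Required throat t_e = P_u / (φ × 0.6 F_EXX × L) = 668 / (0.75 × 0.6 × 490 × 470 × 10⁻³) = 6.446 mm.
Required leg w = t_e / 0.707 = 9.117 mm → use 10 mm.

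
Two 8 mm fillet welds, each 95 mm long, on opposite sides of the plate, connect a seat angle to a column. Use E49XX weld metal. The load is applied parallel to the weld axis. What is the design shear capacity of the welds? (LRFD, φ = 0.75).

φR_n ≈ 237 kN

E49XX → F_EXX = 490 MPa.
Effective throat t_e = 0.707 × 8 = 5.656 mm.
Total length L = 190 mm; A_we = 5.656 × 190 = 1075 mm².
F_nw = 0.6 F_EXX = 0.6 × 490 = 294 MPa.
φR_n = 0.75 × 294 × 1075 × 10⁻³ = 237 kN.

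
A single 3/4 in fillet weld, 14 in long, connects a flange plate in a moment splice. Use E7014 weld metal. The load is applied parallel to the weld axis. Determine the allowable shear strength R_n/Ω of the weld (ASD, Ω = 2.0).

R_n/Ω ≈ 156 kips

E70XX → F_EXX = 70 ksi.
Effective throat t_e = 0.707 × 0.75 = 0.5302 in.
Total length L = 14 in; A_we = 0.5302 × 14 = 7.423 in².
F_nw = 0.6 F_EXX = 0.6 × 70 = 42 ksi.
R_n = 42 × 7.423 = 311.8 kips; R_n/Ω = 311.8/2.0 = 155.9 kips.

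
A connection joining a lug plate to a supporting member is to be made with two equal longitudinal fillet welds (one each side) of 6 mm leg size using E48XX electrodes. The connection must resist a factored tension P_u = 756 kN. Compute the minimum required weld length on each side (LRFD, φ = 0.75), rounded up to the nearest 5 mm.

L = 415 mm on each side

E48XX → F_EXX = 480 MPa.
Throat t_e = 0.707 × 6 = 4.242 mm.
φr_n = 0.75 × 0.6 × 480 × 4.242 × 10⁻³ = 0.9163 kN/mm.
L_req = P_u / φr_n = 756 / 0.9163 = 825.1 mm total.
Per side: 825.1 / 2 = 412.5 mm.
Round up → use L = 415 mm on each side.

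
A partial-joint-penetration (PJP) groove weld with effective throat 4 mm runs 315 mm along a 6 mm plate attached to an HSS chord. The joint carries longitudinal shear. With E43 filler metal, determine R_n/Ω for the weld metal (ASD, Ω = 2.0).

R_n/Ω ≈ 163 kN

E43XX → F_EXX = 430 MPa.
Effective throat (given) t_e = 4 mm.
A_we = 4 × 315 = 1260 mm².
F_nw = 0.6 F_EXX = 258 MPa.
R_n/Ω = (258 × 1260) / 2.0 × 10⁻³ = 162.5 kN.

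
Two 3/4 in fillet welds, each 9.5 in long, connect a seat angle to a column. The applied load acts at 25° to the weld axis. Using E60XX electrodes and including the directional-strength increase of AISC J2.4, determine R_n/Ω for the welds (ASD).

E60XX → F_EXX = 60 ksi.
t_e = 0.707 × 0.75 = 0.5302 in; A_we = 0.5302 × 19 = 10.07 in².
Directional factor: 1.0 + 0.5 sin^1.5(25°) = 1.137.
F_nw = 0.6 × 60 × 1.137 = 40.95 ksi.
R_n/Ω = (40.95 × 10.07) / 2.0 = 206.3 kips.

R_n/Ω ≈ 206 kips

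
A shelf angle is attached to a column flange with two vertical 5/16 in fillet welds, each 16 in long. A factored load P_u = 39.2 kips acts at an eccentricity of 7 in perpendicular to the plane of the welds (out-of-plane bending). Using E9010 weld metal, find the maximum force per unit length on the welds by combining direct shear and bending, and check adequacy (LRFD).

E90XX → F_EXX = 90 ksi.
L_w = 2 × 16 = 32 in; section modulus (unit throat) S = 2 × L²/6 = 85.33 in².
Direct shear f_v = P/L_w = 39.2/32 = 1.225 kip/in.
Moment M = P × e = 39.2 × 7 = 274.4 kip·in; bending f_b = M/S = 3.216 kip/in.
f_max = √(f_v² + f_b²) = √(1.225² + 3.216²) = 3.441 kip/in.
φr_n = 0.75 × 0.6 × 90 × (0.707 × 0.3125) = 8.948 kip/in → adequate.

f_max ≈ 3.44 kip/in; adequate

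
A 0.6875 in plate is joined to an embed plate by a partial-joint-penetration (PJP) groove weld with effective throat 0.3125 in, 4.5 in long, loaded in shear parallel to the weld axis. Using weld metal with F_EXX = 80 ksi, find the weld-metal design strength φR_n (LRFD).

φR_n ≈ 50.6 kips

Effective throat (given) t_e = 0.3125 in.
A_we = 0.3125 × 4.5 = 1.406 in².
F_nw = 0.6 F_EXX = 48 ksi.
φR_n = 0.75 × 48 × 1.406 = 50.62 kips.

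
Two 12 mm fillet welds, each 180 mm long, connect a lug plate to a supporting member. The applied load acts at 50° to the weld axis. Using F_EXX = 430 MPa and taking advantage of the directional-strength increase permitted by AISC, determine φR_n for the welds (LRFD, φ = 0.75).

φR_n ≈ 789 kN

t_e = 0.707 × 12 = 8.484 mm; A_we = 8.484 × 360 = 3054 mm².
Directional factor: 1.0 + 0.5 sin^1.5(50°) = 1.335.
F_nw = 0.6 × 430 × 1.335 = 344.5 MPa.
φR_n = 0.75 × 344.5 × 3054 × 10⁻³ = 789.1 kN.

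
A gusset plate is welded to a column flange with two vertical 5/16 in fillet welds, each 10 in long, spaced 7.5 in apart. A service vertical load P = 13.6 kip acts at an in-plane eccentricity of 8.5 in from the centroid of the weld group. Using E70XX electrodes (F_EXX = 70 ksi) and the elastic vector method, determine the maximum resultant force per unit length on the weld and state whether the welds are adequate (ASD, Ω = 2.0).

Total weld length L_w = 20 in. Treat welds as unit-width lines.
Polar moment about centroid: J = 2[d³/12 + d(b/2)²] = 2[10³/12 + 10×3.75²] = 447.9 in³.
Direct shear f_v = P/L_w = 13.6 / 20 = 0.68 kip/in (vertical).
Torsion M = P·e = 13.6 × 8.5 = 115.6 kip·in.
Critical point at (x, y) = (3.75, 5) from centroid. f_tx = M·y/J = 1.29 kip/in; f_ty = M·x/J = 0.9678 kip/in.
Resultant f_max = √[f_tx² + (f_v + f_ty)²] = √[1.29² + (0.68 + 0.9678)²] = 2.093 kip/in.
Capacity per unit length: r_n/Ω = (1/2.0) × 0.6 × 70 × (0.707 × 0.3125) = 4.64 kip/in.
2.093 ≤ 4.64 → adequate.

f_max ≈ 2.09 kip/in; adequate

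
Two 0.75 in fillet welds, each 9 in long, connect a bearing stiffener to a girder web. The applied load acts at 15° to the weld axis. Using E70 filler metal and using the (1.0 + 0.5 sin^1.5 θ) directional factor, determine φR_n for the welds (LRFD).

E70XX → F_EXX = 70 ksi.
t_e = 0.707 × 0.75 = 0.5302 in; A_we = 0.5302 × 18 = 9.544 in².
Directional factor: 1.0 + 0.5 sin^1.5(15°) = 1.066.
F_nw = 0.6 × 70 × 1.066 = 44.77 ksi.
φR_n = 0.75 × 44.77 × 9.544 = 320.4 kip.

φR_n ≈ 320 kip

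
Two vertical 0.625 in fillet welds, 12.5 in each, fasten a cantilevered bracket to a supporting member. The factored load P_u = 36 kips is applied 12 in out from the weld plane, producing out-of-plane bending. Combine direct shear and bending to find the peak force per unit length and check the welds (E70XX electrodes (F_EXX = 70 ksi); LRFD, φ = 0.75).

f_max ≈ 8.42 kip/in; adequate

L_w = 2 × 12.5 = 25 in; section modulus (unit throat) S = 2 × L²/6 = 52.08 in².
Direct shear f_v = P/L_w = 36/25 = 1.44 kip/in.
Moment M = P × e = 36 × 12 = 432 kip·in; bending f_b = M/S = 8.294 kip/in.
f_max = √(f_v² + f_b²) = √(1.44² + 8.294²) = 8.418 kip/in.
φr_n = 0.75 × 0.6 × 70 × (0.707 × 0.625) = 13.92 kip/in → adequate.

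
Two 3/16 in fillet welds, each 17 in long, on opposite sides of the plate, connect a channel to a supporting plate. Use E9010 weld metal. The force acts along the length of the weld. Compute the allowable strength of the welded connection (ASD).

E90XX → F_EXX = 90 ksi.
Effective throat t_e = 0.707 × 0.1875 = 0.1326 in.
Total length L = 34 in; A_we = 0.1326 × 34 = 4.507 in².
F_nw = 0.6 F_EXX = 0.6 × 90 = 54 ksi.
R_n = 54 × 4.507 = 243.4 kip; R_n/Ω = 243.4/2.0 = 121.7 kip.

R_n/Ω ≈ 122 kip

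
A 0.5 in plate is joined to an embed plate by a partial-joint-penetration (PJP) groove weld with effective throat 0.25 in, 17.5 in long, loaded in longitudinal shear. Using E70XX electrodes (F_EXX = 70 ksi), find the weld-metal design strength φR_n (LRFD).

Effective throat (given) t_e = 0.25 in.
A_we = 0.25 × 17.5 = 4.375 in².
F_nw = 0.6 F_EXX = 42 ksi.
φR_n = 0.75 × 42 × 4.375 = 137.8 kips.

φR_n ≈ 138 kips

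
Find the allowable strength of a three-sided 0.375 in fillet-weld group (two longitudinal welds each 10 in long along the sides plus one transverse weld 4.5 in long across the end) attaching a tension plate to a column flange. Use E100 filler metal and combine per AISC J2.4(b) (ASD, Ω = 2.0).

E100XX → F_EXX = 100 ksi.
t_e = 0.707 × 0.375 = 0.2651 in.
R_nwl = 0.6 × 100 × 0.2651 × 20 = 318.2 kips (longitudinal, 2 welds).
R_nwt = 0.6 × 100 × 0.2651 × 4.5 = 71.58 kips (transverse, base value).
(i) R_nwl + R_nwt = 389.7 kips; (ii) 0.85 R_nwl + 1.5 R_nwt = 377.8 kips.
R_n = max = 389.7 kips [governs: (i)]; R_n/Ω = 194.9 kips.

R_n/Ω ≈ 195 kips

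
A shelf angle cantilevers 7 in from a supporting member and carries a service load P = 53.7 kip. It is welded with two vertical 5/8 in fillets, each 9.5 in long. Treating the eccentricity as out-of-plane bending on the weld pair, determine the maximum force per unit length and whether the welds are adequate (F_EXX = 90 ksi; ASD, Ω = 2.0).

L_w = 2 × 9.5 = 19 in; section modulus (unit throat) S = 2 × L²/6 = 30.08 in².
Direct shear f_v = P/L_w = 53.7/19 = 2.826 kip/in.
Moment M = P × e = 53.7 × 7 = 375.9 kip·in; bending f_b = M/S = 12.5 kip/in.
f_max = √(f_v² + f_b²) = √(2.826² + 12.5²) = 12.81 kip/in.
r_n/Ω = (1/2.0) × 0.6 × 90 × (0.707 × 0.625) = 11.93 kip/in → NOT adequate.

f_max ≈ 12.8 kip/in; NOT adequate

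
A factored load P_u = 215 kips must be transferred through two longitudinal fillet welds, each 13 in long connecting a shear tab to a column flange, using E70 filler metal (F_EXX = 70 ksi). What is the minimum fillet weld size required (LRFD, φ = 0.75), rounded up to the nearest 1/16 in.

Total weld length L = 26 in.
Required throat t_e = P_u / (φ × 0.6 F_EXX × L) = 215 / (0.75 × 0.6 × 70 × 26) = 0.2625 in.
Required leg w = t_e / 0.707 = 0.3713 in → use 3/8 in.

w = 3/8 in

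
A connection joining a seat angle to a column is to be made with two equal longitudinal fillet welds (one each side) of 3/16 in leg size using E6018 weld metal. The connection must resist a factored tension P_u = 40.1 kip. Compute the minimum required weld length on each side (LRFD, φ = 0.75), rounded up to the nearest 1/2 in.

E60XX → F_EXX = 60 ksi.
Throat t_e = 0.707 × 0.1875 = 0.1326 in.
φr_n = 0.75 × 0.6 × 60 × 0.1326 = 3.579 kip/in.
L_req = P_u / φr_n = 40.1 / 3.579 = 11.2 in total.
Per side: 11.2 / 2 = 5.602 in.
Round up → use L = 6 in on each side.

L = 6 in on each side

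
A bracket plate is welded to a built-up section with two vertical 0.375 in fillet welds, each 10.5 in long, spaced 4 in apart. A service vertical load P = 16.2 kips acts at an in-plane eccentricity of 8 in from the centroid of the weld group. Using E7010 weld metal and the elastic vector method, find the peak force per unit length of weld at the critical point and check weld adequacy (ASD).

f_max ≈ 2.99 kip/in; adequate

E70XX → F_EXX = 70 ksi.
Total weld length L_w = 21 in. Treat welds as unit-width lines.
Polar moment about centroid: J = 2[d³/12 + d(b/2)²] = 2[10.5³/12 + 10.5×2²] = 276.9 in³.
Direct shear f_v = P/L_w = 16.2 / 21 = 0.7714 kip/in (vertical).
Torsion M = P·e = 16.2 × 8 = 129.6 kip·in.
Critical point at (x, y) = (2, 5.25) from centroid. f_tx = M·y/J = 2.457 kip/in; f_ty = M·x/J = 0.936 kip/in.
Resultant f_max = √[f_tx² + (f_v + f_ty)²] = √[2.457² + (0.7714 + 0.936)²] = 2.992 kip/in.
Capacity per unit length: r_n/Ω = (1/2.0) × 0.6 × 70 × (0.707 × 0.375) = 5.568 kip/in.
2.992 ≤ 5.568 → adequate.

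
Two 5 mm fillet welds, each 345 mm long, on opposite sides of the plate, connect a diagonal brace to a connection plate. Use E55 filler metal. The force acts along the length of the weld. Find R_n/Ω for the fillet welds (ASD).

E55XX → F_EXX = 550 MPa.
Effective throat t_e = 0.707 × 5 = 3.535 mm.
Total length L = 690 mm; A_we = 3.535 × 690 = 2439 mm².
F_nw = 0.6 F_EXX = 0.6 × 550 = 330 MPa.
R_n = 330 × 2439 × 10⁻³ = 804.9 kN; R_n/Ω = 804.9/2.0 = 402.5 kN.

R_n/Ω ≈ 402 kN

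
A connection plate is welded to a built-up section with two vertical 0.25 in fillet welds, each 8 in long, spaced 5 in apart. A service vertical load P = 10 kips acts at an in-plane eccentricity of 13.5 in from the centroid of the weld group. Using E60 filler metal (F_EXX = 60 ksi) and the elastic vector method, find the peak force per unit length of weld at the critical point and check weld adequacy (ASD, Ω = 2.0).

Total weld length L_w = 16 in. Treat welds as unit-width lines.
Polar moment about centroid: J = 2[d³/12 + d(b/2)²] = 2[8³/12 + 8×2.5²] = 185.3 in³.
Direct shear f_v = P/L_w = 10 / 16 = 0.625 kip/in (vertical).
Torsion M = P·e = 10 × 13.5 = 135 kip·in.
Critical point at (x, y) = (2.5, 4) from centroid. f_tx = M·y/J = 2.914 kip/in; f_ty = M·x/J = 1.821 kip/in.
Resultant f_max = √[f_tx² + (f_v + f_ty)²] = √[2.914² + (0.625 + 1.821)²] = 3.804 kip/in.
Capacity per unit length: r_n/Ω = (1/2.0) × 0.6 × 60 × (0.707 × 0.25) = 3.181 kip/in.
3.804 > 3.181 → NOT adequate.

f_max ≈ 3.8 kip/in; NOT adequate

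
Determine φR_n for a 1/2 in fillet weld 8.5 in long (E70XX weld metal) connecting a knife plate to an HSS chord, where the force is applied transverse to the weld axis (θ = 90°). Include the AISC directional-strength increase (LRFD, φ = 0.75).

E70XX → F_EXX = 70 ksi.
t_e = 0.707 × 0.5 = 0.3535 in; A_we = 0.3535 × 8.5 = 3.005 in².
Directional factor: 1.0 + 0.5 sin^1.5(90°) = 1.5.
F_nw = 0.6 × 70 × 1.5 = 63 ksi.
φR_n = 0.75 × 63 × 3.005 = 142 kips.

φR_n ≈ 142 kips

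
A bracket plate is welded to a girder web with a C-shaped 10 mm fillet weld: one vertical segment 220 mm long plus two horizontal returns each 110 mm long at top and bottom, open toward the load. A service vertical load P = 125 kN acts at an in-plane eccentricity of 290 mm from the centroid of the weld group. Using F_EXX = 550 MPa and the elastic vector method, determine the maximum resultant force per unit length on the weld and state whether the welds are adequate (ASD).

f_max ≈ 1400 N/mm; NOT adequate

Total weld length L_w = 440 mm. Treat welds as unit-width lines.
Centroid: x̄ = 2×110×55 / 440 = 27.5 mm from the vertical weld.
Polar moment about centroid: J = I_x + I_y = [220³/12 + 2×110×110²] + [220×27.5² + 2(110³/12 + 110×27.5²)] = 4104000 mm³.
Direct shear f_v = P/L_w = 125×10³ / 440 = 284.1 N/mm (vertical).
Torsion M = P·e = 125×10³ × 290 = 36250000 N·mm.
Critical point at (x, y) = (82.5, 110) from centroid. f_tx = M·y/J = 971.6 N/mm; f_ty = M·x/J = 728.7 N/mm.
Resultant f_max = √[f_tx² + (f_v + f_ty)²] = √[971.6² + (284.1 + 728.7)²] = 1404 N/mm.
Capacity per unit length: r_n/Ω = (1/2.0) × 0.6 × 550 × (0.707 × 10) = 1167 N/mm.
1404 > 1167 → NOT adequate.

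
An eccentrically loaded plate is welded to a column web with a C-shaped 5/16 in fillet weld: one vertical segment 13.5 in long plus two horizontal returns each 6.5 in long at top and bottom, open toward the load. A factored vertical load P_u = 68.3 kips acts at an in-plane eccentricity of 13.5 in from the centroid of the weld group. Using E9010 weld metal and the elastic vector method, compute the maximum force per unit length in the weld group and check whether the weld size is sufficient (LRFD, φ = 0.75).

E90XX → F_EXX = 90 ksi.
Total weld length L_w = 26.5 in. Treat welds as unit-width lines.
Centroid: x̄ = 2×6.5×3.25 / 26.5 = 1.594 in from the vertical weld.
Polar moment about centroid: J = I_x + I_y = [13.5³/12 + 2×6.5×6.75²] + [13.5×1.594² + 2(6.5³/12 + 6.5×1.656²)] = 913.1 in³.
Direct shear f_v = P/L_w = 68.3 / 26.5 = 2.577 kip/in (vertical).
Torsion M = P·e = 68.3 × 13.5 = 922.05 kip·in.
Critical point at (x, y) = (4.906, 6.75) from centroid. f_tx = M·y/J = 6.816 kip/in; f_ty = M·x/J = 4.954 kip/in.
Resultant f_max = √[f_tx² + (f_v + f_ty)²] = √[6.816² + (2.577 + 4.954)²] = 10.16 kip/in.
Capacity per unit length: φr_n = 0.75 × 0.6 × 90 × (0.707 × 0.3125) = 8.948 kip/in.
10.16 > 8.948 → NOT adequate.

f_max ≈ 10.2 kip/in; NOT adequate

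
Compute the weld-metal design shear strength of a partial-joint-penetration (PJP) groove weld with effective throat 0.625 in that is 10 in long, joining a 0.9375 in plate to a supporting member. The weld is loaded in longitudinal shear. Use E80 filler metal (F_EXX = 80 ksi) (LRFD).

Effective throat (given) t_e = 0.625 in.
A_we = 0.625 × 10 = 6.25 in².
F_nw = 0.6 F_EXX = 48 ksi.
φR_n = 0.75 × 48 × 6.25 = 225 kips.

φR_n ≈ 225 kips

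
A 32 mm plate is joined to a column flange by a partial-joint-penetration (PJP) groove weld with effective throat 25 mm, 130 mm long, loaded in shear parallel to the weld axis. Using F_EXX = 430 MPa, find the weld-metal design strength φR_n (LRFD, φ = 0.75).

Effective throat (given) t_e = 25 mm.
A_we = 25 × 130 = 3250 mm².
F_nw = 0.6 F_EXX = 258 MPa.
φR_n = 0.75 × 258 × 3250 × 10⁻³ = 628.9 kN.

φR_n ≈ 629 kN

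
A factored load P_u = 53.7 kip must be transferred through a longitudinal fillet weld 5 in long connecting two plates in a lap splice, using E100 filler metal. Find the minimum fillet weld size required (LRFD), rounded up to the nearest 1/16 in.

E100XX → F_EXX = 100 ksi.
Total weld length L = 5 in.
Required throat t_e = P_u / (φ × 0.6 F_EXX × L) = 53.7 / (0.75 × 0.6 × 100 × 5) = 0.2387 in.
Required leg w = t_e / 0.707 = 0.3376 in → use 3/8 in.

w = 3/8 in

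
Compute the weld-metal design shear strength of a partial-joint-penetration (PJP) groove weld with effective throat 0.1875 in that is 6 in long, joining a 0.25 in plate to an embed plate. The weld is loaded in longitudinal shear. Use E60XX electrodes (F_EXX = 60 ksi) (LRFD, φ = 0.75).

Effective throat (given) t_e = 0.1875 in.
A_we = 0.1875 × 6 = 1.125 in².
F_nw = 0.6 F_EXX = 36 ksi.
φR_n = 0.75 × 36 × 1.125 = 30.38 kips.

φR_n ≈ 30.4 kips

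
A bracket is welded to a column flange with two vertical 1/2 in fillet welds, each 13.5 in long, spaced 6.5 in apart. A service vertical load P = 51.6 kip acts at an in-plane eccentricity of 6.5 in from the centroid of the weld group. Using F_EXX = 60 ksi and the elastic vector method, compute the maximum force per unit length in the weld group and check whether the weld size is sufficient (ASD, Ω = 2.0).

Total weld length L_w = 27 in. Treat welds as unit-width lines.
Polar moment about centroid: J = 2[d³/12 + d(b/2)²] = 2[13.5³/12 + 13.5×3.25²] = 695.2 in³.
Direct shear f_v = P/L_w = 51.6 / 27 = 1.911 kip/in (vertical).
Torsion M = P·e = 51.6 × 6.5 = 335.4 kip·in.
Critical point at (x, y) = (3.25, 6.75) from centroid. f_tx = M·y/J = 3.256 kip/in; f_ty = M·x/J = 1.568 kip/in.
Resultant f_max = √[f_tx² + (f_v + f_ty)²] = √[3.256² + (1.911 + 1.568)²] = 4.765 kip/in.
Capacity per unit length: r_n/Ω = (1/2.0) × 0.6 × 60 × (0.707 × 0.5) = 6.363 kip/in.
4.765 ≤ 6.363 → adequate.

f_max ≈ 4.77 kip/in; adequate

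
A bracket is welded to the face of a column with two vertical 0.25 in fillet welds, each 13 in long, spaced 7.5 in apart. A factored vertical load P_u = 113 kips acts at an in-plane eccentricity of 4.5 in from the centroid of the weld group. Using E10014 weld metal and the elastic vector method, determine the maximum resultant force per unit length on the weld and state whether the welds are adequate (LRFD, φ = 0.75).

E100XX → F_EXX = 100 ksi.
Total weld length L_w = 26 in. Treat welds as unit-width lines.
Polar moment about centroid: J = 2[d³/12 + d(b/2)²] = 2[13³/12 + 13×3.75²] = 731.8 in³.
Direct shear f_v = P/L_w = 113 / 26 = 4.346 kip/in (vertical).
Torsion M = P·e = 113 × 4.5 = 508.5 kip·in.
Critical point at (x, y) = (3.75, 6.5) from centroid. f_tx = M·y/J = 4.517 kip/in; f_ty = M·x/J = 2.606 kip/in.
Resultant f_max = √[f_tx² + (f_v + f_ty)²] = √[4.517² + (4.346 + 2.606)²] = 8.29 kip/in.
Capacity per unit length: φr_n = 0.75 × 0.6 × 100 × (0.707 × 0.25) = 7.954 kip/in.
8.29 > 7.954 → NOT adequate.

f_max ≈ 8.29 kip/in; NOT adequate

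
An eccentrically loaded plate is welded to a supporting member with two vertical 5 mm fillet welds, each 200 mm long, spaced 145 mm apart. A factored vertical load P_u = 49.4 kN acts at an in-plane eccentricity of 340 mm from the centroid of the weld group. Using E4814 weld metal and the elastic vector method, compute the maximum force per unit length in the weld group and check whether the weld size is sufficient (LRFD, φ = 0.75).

f_max ≈ 684 N/mm; adequate

E48XX → F_EXX = 480 MPa.
Total weld length L_w = 400 mm. Treat welds as unit-width lines.
Polar moment about centroid: J = 2[d³/12 + d(b/2)²] = 2[200³/12 + 200×72.5²] = 3436000 mm³.
Direct shear f_v = P/L_w = 49.4×10³ / 400 = 123.5 N/mm (vertical).
Torsion M = P·e = 49.4×10³ × 340 = 16796000 N·mm.
Critical point at (x, y) = (72.5, 100) from centroid. f_tx = M·y/J = 488.8 N/mm; f_ty = M·x/J = 354.4 N/mm.
Resultant f_max = √[f_tx² + (f_v + f_ty)²] = √[488.8² + (123.5 + 354.4)²] = 683.6 N/mm.
Capacity per unit length: φr_n = 0.75 × 0.6 × 480 × (0.707 × 5) = 763.6 N/mm.
683.6 ≤ 763.6 → adequate.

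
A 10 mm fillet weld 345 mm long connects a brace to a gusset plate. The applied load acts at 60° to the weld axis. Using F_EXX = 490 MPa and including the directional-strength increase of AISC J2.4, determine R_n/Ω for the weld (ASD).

t_e = 0.707 × 10 = 7.07 mm; A_we = 7.07 × 345 = 2439 mm².
Directional factor: 1.0 + 0.5 sin^1.5(60°) = 1.403.
F_nw = 0.6 × 490 × 1.403 = 412.5 MPa.
R_n/Ω = (412.5 × 2439) / 2.0 × 10⁻³ = 503 kN.

R_n/Ω ≈ 503 kN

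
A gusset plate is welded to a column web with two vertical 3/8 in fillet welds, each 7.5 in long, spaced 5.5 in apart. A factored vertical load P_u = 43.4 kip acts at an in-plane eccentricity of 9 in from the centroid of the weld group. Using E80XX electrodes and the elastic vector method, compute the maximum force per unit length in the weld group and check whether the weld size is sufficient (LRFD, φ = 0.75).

E80XX → F_EXX = 80 ksi.
Total weld length L_w = 15 in. Treat welds as unit-width lines.
Polar moment about centroid: J = 2[d³/12 + d(b/2)²] = 2[7.5³/12 + 7.5×2.75²] = 183.8 in³.
Direct shear f_v = P/L_w = 43.4 / 15 = 2.893 kip/in (vertical).
Torsion M = P·e = 43.4 × 9 = 390.6 kip·in.
Critical point at (x, y) = (2.75, 3.75) from centroid. f_tx = M·y/J = 7.971 kip/in; f_ty = M·x/J = 5.846 kip/in.
Resultant f_max = √[f_tx² + (f_v + f_ty)²] = √[7.971² + (2.893 + 5.846)²] = 11.83 kip/in.
Capacity per unit length: φr_n = 0.75 × 0.6 × 80 × (0.707 × 0.375) = 9.544 kip/in.
11.83 > 9.544 → NOT adequate.

f_max ≈ 11.8 kip/in; NOT adequate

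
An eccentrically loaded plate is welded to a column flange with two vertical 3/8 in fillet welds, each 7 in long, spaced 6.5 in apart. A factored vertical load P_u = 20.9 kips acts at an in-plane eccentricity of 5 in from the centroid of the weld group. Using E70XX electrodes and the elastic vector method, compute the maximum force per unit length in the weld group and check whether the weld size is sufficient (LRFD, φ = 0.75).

f_max ≈ 3.62 kip/in; adequate

E70XX → F_EXX = 70 ksi.
Total weld length L_w = 14 in. Treat welds as unit-width lines.
Polar moment about centroid: J = 2[d³/12 + d(b/2)²] = 2[7³/12 + 7×3.25²] = 205 in³.
Direct shear f_v = P/L_w = 20.9 / 14 = 1.493 kip/in (vertical).
Torsion M = P·e = 20.9 × 5 = 104.5 kip·in.
Critical point at (x, y) = (3.25, 3.5) from centroid. f_tx = M·y/J = 1.784 kip/in; f_ty = M·x/J = 1.656 kip/in.
Resultant f_max = √[f_tx² + (f_v + f_ty)²] = √[1.784² + (1.493 + 1.656)²] = 3.619 kip/in.
Capacity per unit length: φr_n = 0.75 × 0.6 × 70 × (0.707 × 0.375) = 8.351 kip/in.
3.619 ≤ 8.351 → adequate.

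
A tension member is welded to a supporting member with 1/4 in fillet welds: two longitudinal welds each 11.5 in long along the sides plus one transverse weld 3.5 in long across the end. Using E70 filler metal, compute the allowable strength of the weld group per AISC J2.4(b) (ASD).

R_n/Ω ≈ 98.4 kip

E70XX → F_EXX = 70 ksi.
t_e = 0.707 × 0.25 = 0.1767 in.
R_nwl = 0.6 × 70 × 0.1767 × 23 = 170.7 kip (longitudinal, 2 welds).
R_nwt = 0.6 × 70 × 0.1767 × 3.5 = 25.98 kip (transverse, base value).
(i) R_nwl + R_nwt = 196.7 kip; (ii) 0.85 R_nwl + 1.5 R_nwt = 184.1 kip.
R_n = max = 196.7 kip [governs: (i)]; R_n/Ω = 98.36 kip.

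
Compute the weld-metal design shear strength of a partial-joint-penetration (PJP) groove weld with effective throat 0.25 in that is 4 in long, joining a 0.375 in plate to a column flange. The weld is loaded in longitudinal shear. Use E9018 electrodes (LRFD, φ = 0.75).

φR_n ≈ 40.5 kips

E90XX → F_EXX = 90 ksi.
Effective throat (given) t_e = 0.25 in.
A_we = 0.25 × 4 = 1 in².
F_nw = 0.6 F_EXX = 54 ksi.
φR_n = 0.75 × 54 × 1 = 40.5 kips.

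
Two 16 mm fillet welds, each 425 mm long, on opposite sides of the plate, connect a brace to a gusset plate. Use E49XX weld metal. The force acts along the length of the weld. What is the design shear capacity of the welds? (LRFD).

E49XX → F_EXX = 490 MPa.
Effective throat t_e = 0.707 × 16 = 11.31 mm.
Total length L = 850 mm; A_we = 11.31 × 850 = 9615 mm².
F_nw = 0.6 F_EXX = 0.6 × 490 = 294 MPa.
φR_n = 0.75 × 294 × 9615 × 10⁻³ = 2120 kN.

φR_n ≈ 2120 kN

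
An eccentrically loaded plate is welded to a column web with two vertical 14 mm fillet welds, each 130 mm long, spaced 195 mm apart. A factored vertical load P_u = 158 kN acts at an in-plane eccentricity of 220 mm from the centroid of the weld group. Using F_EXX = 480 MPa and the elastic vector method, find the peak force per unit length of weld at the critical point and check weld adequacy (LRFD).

Total weld length L_w = 260 mm. Treat welds as unit-width lines.
Polar moment about centroid: J = 2[d³/12 + d(b/2)²] = 2[130³/12 + 130×97.5²] = 2838000 mm³.
Direct shear f_v = P/L_w = 158×10³ / 260 = 607.7 N/mm (vertical).
Torsion M = P·e = 158×10³ × 220 = 34760000 N·mm.
Critical point at (x, y) = (97.5, 65) from centroid. f_tx = M·y/J = 796.2 N/mm; f_ty = M·x/J = 1194 N/mm.
Resultant f_max = √[f_tx² + (f_v + f_ty)²] = √[796.2² + (607.7 + 1194)²] = 1970 N/mm.
Capacity per unit length: φr_n = 0.75 × 0.6 × 480 × (0.707 × 14) = 2138 N/mm.
1970 ≤ 2138 → adequate.

f_max ≈ 1970 N/mm; adequate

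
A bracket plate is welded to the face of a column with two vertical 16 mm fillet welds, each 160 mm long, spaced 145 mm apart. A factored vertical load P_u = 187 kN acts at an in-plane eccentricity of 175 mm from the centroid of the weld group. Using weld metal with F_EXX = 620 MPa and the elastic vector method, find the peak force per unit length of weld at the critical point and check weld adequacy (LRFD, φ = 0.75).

Total weld length L_w = 320 mm. Treat welds as unit-width lines.
Polar moment about centroid: J = 2[d³/12 + d(b/2)²] = 2[160³/12 + 160×72.5²] = 2365000 mm³.
Direct shear f_v = P/L_w = 187×10³ / 320 = 584.4 N/mm (vertical).
Torsion M = P·e = 187×10³ × 175 = 32725000 N·mm.
Critical point at (x, y) = (72.5, 80) from centroid. f_tx = M·y/J = 1107 N/mm; f_ty = M·x/J = 1003 N/mm.
Resultant f_max = √[f_tx² + (f_v + f_ty)²] = √[1107² + (584.4 + 1003)²] = 1936 N/mm.
Capacity per unit length: φr_n = 0.75 × 0.6 × 620 × (0.707 × 16) = 3156 N/mm.
1936 ≤ 3156 → adequate.

f_max ≈ 1940 N/mm; adequate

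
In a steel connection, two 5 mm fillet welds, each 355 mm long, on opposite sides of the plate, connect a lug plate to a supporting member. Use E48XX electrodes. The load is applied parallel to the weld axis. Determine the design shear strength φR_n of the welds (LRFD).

E48XX → F_EXX = 480 MPa.
Effective throat t_e = 0.707 × 5 = 3.535 mm.
Total length L = 710 mm; A_we = 3.535 × 710 = 2510 mm².
F_nw = 0.6 F_EXX = 0.6 × 480 = 288 MPa.
φR_n = 0.75 × 288 × 2510 × 10⁻³ = 542.1 kN.

φR_n ≈ 542 kN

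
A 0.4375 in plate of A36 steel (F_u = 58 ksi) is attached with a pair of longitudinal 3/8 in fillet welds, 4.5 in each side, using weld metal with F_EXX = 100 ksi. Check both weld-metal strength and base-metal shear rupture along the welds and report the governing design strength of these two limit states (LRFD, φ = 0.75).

φR_n ≈ 103 kips (base-metal shear rupture governs)

t_e = 0.707 × 0.375 = 0.2651 in; L = 9 in.
Weld metal: φR_n = 0.75 × 0.6 × 100 × 0.2651 × 9 = 107.4 kips.
Base metal (shear rupture): φR_n = 0.75 × 0.6 × 58 × 0.4375 × 9 = 102.8 kips.
Governing: base-metal shear rupture.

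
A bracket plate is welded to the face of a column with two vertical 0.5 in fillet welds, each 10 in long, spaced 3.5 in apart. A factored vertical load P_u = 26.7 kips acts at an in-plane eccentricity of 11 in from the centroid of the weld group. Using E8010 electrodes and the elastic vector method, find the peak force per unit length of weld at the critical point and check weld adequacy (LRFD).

f_max ≈ 7.38 kip/in; adequate

E80XX → F_EXX = 80 ksi.
Total weld length L_w = 20 in. Treat welds as unit-width lines.
Polar moment about centroid: J = 2[d³/12 + d(b/2)²] = 2[10³/12 + 10×1.75²] = 227.9 in³.
Direct shear f_v = P/L_w = 26.7 / 20 = 1.335 kip/in (vertical).
Torsion M = P·e = 26.7 × 11 = 293.7 kip·in.
Critical point at (x, y) = (1.75, 5) from centroid. f_tx = M·y/J = 6.443 kip/in; f_ty = M·x/J = 2.255 kip/in.
Resultant f_max = √[f_tx² + (f_v + f_ty)²] = √[6.443² + (1.335 + 2.255)²] = 7.376 kip/in.
Capacity per unit length: φr_n = 0.75 × 0.6 × 80 × (0.707 × 0.5) = 12.73 kip/in.
7.376 ≤ 12.73 → adequate.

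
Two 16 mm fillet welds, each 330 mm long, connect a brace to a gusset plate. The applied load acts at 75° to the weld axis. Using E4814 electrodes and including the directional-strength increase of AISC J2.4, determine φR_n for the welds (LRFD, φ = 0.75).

E48XX → F_EXX = 480 MPa.
t_e = 0.707 × 16 = 11.31 mm; A_we = 11.31 × 660 = 7466 mm².
Directional factor: 1.0 + 0.5 sin^1.5(75°) = 1.475.
F_nw = 0.6 × 480 × 1.475 = 424.7 MPa.
φR_n = 0.75 × 424.7 × 7466 × 10⁻³ = 2378 kN.

φR_n ≈ 2380 kN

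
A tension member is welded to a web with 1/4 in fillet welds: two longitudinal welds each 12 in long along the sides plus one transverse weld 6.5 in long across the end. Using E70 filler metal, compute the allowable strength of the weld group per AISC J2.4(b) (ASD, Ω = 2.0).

E70XX → F_EXX = 70 ksi.
t_e = 0.707 × 0.25 = 0.1767 in.
R_nwl = 0.6 × 70 × 0.1767 × 24 = 178.2 kip (longitudinal, 2 welds).
R_nwt = 0.6 × 70 × 0.1767 × 6.5 = 48.25 kip (transverse, base value).
(i) R_nwl + R_nwt = 226.4 kip; (ii) 0.85 R_nwl + 1.5 R_nwt = 223.8 kip.
R_n = max = 226.4 kip [governs: (i)]; R_n/Ω = 113.2 kip.

R_n/Ω ≈ 113 kip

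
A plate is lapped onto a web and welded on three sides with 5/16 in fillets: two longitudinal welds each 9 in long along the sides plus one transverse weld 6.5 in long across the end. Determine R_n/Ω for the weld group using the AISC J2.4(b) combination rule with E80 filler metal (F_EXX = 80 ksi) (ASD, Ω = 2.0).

t_e = 0.707 × 0.3125 = 0.2209 in.
R_nwl = 0.6 × 80 × 0.2209 × 18 = 190.9 kips (longitudinal, 2 welds).
R_nwt = 0.6 × 80 × 0.2209 × 6.5 = 68.93 kips (transverse, base value).
(i) R_nwl + R_nwt = 259.8 kips; (ii) 0.85 R_nwl + 1.5 R_nwt = 265.7 kips.
R_n = max = 265.7 kips [governs: (ii)]; R_n/Ω = 132.8 kips.

R_n/Ω ≈ 133 kips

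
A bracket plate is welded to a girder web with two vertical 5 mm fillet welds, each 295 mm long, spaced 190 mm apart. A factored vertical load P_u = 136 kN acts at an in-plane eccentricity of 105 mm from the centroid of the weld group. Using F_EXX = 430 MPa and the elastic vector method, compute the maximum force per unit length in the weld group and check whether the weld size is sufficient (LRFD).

Total weld length L_w = 590 mm. Treat welds as unit-width lines.
Polar moment about centroid: J = 2[d³/12 + d(b/2)²] = 2[295³/12 + 295×95²] = 9603000 mm³.
Direct shear f_v = P/L_w = 136×10³ / 590 = 230.5 N/mm (vertical).
Torsion M = P·e = 136×10³ × 105 = 14280000 N·mm.
Critical point at (x, y) = (95, 147.5) from centroid. f_tx = M·y/J = 219.3 N/mm; f_ty = M·x/J = 141.3 N/mm.
Resultant f_max = √[f_tx² + (f_v + f_ty)²] = √[219.3² + (230.5 + 141.3)²] = 431.6 N/mm.
Capacity per unit length: φr_n = 0.75 × 0.6 × 430 × (0.707 × 5) = 684 N/mm.
431.6 ≤ 684 → adequate.

f_max ≈ 432 N/mm; adequate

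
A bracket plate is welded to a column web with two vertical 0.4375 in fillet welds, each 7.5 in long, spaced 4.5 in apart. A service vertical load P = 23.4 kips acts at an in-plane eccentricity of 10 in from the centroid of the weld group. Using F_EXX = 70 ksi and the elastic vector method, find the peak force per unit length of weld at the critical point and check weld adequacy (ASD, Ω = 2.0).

Total weld length L_w = 15 in. Treat welds as unit-width lines.
Polar moment about centroid: J = 2[d³/12 + d(b/2)²] = 2[7.5³/12 + 7.5×2.25²] = 146.2 in³.
Direct shear f_v = P/L_w = 23.4 / 15 = 1.56 kip/in (vertical).
Torsion M = P·e = 23.4 × 10 = 234 kip·in.
Critical point at (x, y) = (2.25, 3.75) from centroid. f_tx = M·y/J = 6 kip/in; f_ty = M·x/J = 3.6 kip/in.
Resultant f_max = √[f_tx² + (f_v + f_ty)²] = √[6² + (1.56 + 3.6)²] = 7.914 kip/in.
Capacity per unit length: r_n/Ω = (1/2.0) × 0.6 × 70 × (0.707 × 0.4375) = 6.496 kip/in.
7.914 > 6.496 → NOT adequate.

f_max ≈ 7.91 kip/in; NOT adequate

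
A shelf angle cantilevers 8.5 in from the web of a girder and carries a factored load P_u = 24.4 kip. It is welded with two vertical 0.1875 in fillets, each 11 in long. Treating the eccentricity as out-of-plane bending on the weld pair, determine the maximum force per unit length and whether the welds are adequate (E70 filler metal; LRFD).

f_max ≈ 5.26 kip/in; NOT adequate

E70XX → F_EXX = 70 ksi.
L_w = 2 × 11 = 22 in; section modulus (unit throat) S = 2 × L²/6 = 40.33 in².
Direct shear f_v = P/L_w = 24.4/22 = 1.109 kip/in.
Moment M = P × e = 24.4 × 8.5 = 207.4 kip·in; bending f_b = M/S = 5.142 kip/in.
f_max = √(f_v² + f_b²) = √(1.109² + 5.142²) = 5.26 kip/in.
φr_n = 0.75 × 0.6 × 70 × (0.707 × 0.1875) = 4.176 kip/in → NOT adequate.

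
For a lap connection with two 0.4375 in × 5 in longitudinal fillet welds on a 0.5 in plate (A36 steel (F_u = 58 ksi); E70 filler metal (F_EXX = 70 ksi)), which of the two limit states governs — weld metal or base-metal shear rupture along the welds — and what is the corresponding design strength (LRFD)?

φR_n ≈ 97.4 kip (weld metal governs)

t_e = 0.707 × 0.4375 = 0.3093 in; L = 10 in.
Weld metal: φR_n = 0.75 × 0.6 × 70 × 0.3093 × 10 = 97.43 kip.
Base metal (shear rupture): φR_n = 0.75 × 0.6 × 58 × 0.5 × 10 = 130.5 kip.
Governing: weld metal.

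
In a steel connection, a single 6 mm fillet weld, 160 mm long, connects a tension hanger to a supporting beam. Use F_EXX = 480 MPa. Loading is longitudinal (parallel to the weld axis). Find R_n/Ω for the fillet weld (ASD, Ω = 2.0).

R_n/Ω ≈ 97.7 kN

Effective throat t_e = 0.707 × 6 = 4.242 mm.
Total length L = 160 mm; A_we = 4.242 × 160 = 678.7 mm².
F_nw = 0.6 F_EXX = 0.6 × 480 = 288 MPa.
R_n = 288 × 678.7 × 10⁻³ = 195.5 kN; R_n/Ω = 195.5/2.0 = 97.74 kN.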